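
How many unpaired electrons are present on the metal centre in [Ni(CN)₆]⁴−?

2

Each cyanide is −1; balancing the −4 overall charge requires Ni(II).
Ni sits in group 10, so the d-electron count is 10 − 2 = 8.
In an octahedral field the d⁸ configuration is t₂g⁶e_g² (only one arrangement possible), giving 2 unpaired electrons.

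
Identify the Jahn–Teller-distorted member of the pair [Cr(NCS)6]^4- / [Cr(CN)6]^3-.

[Cr(NCS)6]^4-

[Cr(NCS)6]^4-: Ligand charges: each isothiocyanate is −1. With an overall charge of −4 the chromium centre must be in the +2 oxidation state. Chromium is a group-6 element; Cr(II) is therefore d⁴. Isothiocyanate is a weak-field ligand for a first-row metal, so the complex is high-spin. The t₂g³e_g¹ (high-spin) configuration has an unevenly filled e_g set; the Jahn–Teller theorem predicts a tetragonal distortion (typically axial elongation) to lift the degeneracy.
[Cr(CN)6]^3-: Summing ligand charges against the −3 overall charge gives an oxidation state of +3 for chromium. Cr sits in group 6, so the d-electron count is 6 − 3 = 3. The d³ configuration leaves the e_g set evenly filled (or empty) — no strong Jahn–Teller driving force.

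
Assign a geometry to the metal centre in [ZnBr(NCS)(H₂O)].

trigonal planar

Each bromide is −1; each isothiocyanate is −1; water is neutral; balancing the 0 overall charge requires Zn(II).
Group 12 minus oxidation state 2 gives a d¹⁰ configuration.
With 3 monodentate ligands the coordination number is 3.
Three ligands around a d¹⁰ centre minimise repulsion in a trigonal-planar arrangement.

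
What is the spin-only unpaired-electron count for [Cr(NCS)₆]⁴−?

Each isothiocyanate is −1; balancing the −4 overall charge requires Cr(II).
Chromium is a group-6 element; Cr(II) is therefore d⁴.
The spin state decides the count: Isothiocyanate is a weak-field ligand for a first-row metal, so the complex is high-spin.
An octahedral high-spin d⁴ ion is t₂g³e_g¹, giving 4 unpaired electrons.

4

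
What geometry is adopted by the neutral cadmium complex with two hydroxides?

Summing ligand charges against the 0 overall charge gives an oxidation state of +2 for cadmium.
Group 12 minus oxidation state 2 gives a d¹⁰ configuration.
Coordination number: 2.
A d¹⁰ ion with only two ligands adopts a linear arrangement (sp hybridisation; no CFSE preference).

linear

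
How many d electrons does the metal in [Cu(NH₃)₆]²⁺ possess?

Summing ligand charges against the +2 overall charge gives an oxidation state of +2 for copper.
Copper is a group-11 element; Cu(II) is therefore d⁹.

d9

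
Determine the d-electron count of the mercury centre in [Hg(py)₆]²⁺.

d10

Pyridine is neutral; balancing the +2 overall charge requires Hg(II).
Group 12 minus oxidation state 2 gives a d¹⁰ configuration.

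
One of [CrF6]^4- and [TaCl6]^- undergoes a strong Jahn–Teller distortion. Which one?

[CrF6]^4-: Each fluoride is −1; balancing the −4 overall charge requires Cr(II). Chromium is a group-6 element; Cr(II) is therefore d⁴. Fluoride is a weak-field ligand for a first-row metal, so the complex is high-spin. The t₂g³e_g¹ (high-spin) configuration has an unevenly filled e_g set; the Jahn–Teller theorem predicts a tetragonal distortion (typically axial elongation) to lift the degeneracy.
[TaCl6]^-: Each chloride is −1; balancing the −1 overall charge requires Ta(V). Tantalum is a group-5 element; Ta(V) is therefore d⁰. The d⁰ configuration leaves the e_g set evenly filled (or empty) — no strong Jahn–Teller driving force.

[CrF6]^4-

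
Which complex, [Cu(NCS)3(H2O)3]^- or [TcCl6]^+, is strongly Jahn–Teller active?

[Cu(NCS)3(H2O)3]^-

[Cu(NCS)3(H2O)3]^-: Each isothiocyanate is −1; water is neutral; balancing the −1 overall charge requires Cu(II). Copper is a group-11 element; Cu(II) is therefore d⁹. The t₂g⁶e_g³ configuration has an unevenly filled e_g set; the Jahn–Teller theorem predicts a tetragonal distortion (typically axial elongation) to lift the degeneracy.
[TcCl6]^+: Each chloride is −1; balancing the +1 overall charge requires Tc(VII). Technetium is a group-7 element; Tc(VII) is therefore d⁰. The d⁰ configuration leaves the e_g set evenly filled (or empty) — no strong Jahn–Teller driving force.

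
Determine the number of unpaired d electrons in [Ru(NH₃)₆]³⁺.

Ammonia is neutral; balancing the +3 overall charge requires Ru(III).
Ruthenium is a group-8 element; Ru(III) is therefore d⁵.
The spin state decides the count: a 4d ion has a large Δₒ and is invariably low-spin.
An octahedral low-spin d⁵ ion is t₂g⁵e_g⁰, giving 1 unpaired electron.

1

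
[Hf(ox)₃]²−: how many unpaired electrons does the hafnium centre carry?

Summing ligand charges against the −2 overall charge gives an oxidation state of +4 for hafnium.
Hafnium is a group-4 element; Hf(IV) is therefore d⁰.
Counting donor atoms: 3×oxalate (bidentate) → 6 donors. Coordination number = 6.
In an octahedral field the d⁰ configuration is t₂g⁰e_g⁰, giving 0 unpaired electrons.

0 unpaired electrons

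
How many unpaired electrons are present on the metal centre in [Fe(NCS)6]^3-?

Ligand charges: each isothiocyanate is −1. With an overall charge of −3 the iron centre must be in the +3 oxidation state.
Iron is a group-8 element; Fe(III) is therefore d⁵.
The spin state decides the count: Isothiocyanate is a weak-field ligand for a first-row metal, so the complex is high-spin.
An octahedral high-spin d⁵ ion is t₂g³e_g², giving 5 unpaired electrons.

5 unpaired electrons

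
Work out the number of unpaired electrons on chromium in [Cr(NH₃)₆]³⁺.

3 unpaired electrons

Ammonia is neutral; balancing the +3 overall charge requires Cr(III).
Chromium is a group-6 element; Cr(III) is therefore d³.
In an octahedral field the d³ configuration is t₂g³e_g⁰ (only one arrangement possible), giving 3 unpaired electrons.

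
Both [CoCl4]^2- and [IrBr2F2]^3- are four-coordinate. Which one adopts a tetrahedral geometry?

[CoCl4]^2-

For [CoCl4]^2-: Each chloride is −1; balancing the −2 overall charge requires Co(II). Co sits in group 9, so the d-electron count is 9 − 2 = 7. For a high-spin 3d d⁷ ion with weak-field ligands the small Δₜ gives little square-planar CFSE advantage, so four ligands adopt the sterically favoured tetrahedral geometry. → tetrahedral.
For [IrBr2F2]^3-: Summing ligand charges against the −3 overall charge gives an oxidation state of +1 for iridium. Iridium is a group-9 element; Ir(I) is therefore d⁸. A 5d d⁸ ion has a large crystal-field splitting; square planar leaves the high-energy d_{x²−y²} orbital empty and maximises CFSE. → square planar.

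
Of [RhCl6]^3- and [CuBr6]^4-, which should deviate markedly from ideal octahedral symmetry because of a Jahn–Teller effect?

[CuBr6]^4-

[RhCl6]^3-: Ligand charges: each chloride is −1. With an overall charge of −3 the rhodium centre must be in the +3 oxidation state. Rhodium is a group-9 element; Rh(III) is therefore d⁶. A 4d ion has a large Δₒ and is invariably low-spin. The d⁶ configuration leaves the e_g set evenly filled (or empty) — no strong Jahn–Teller driving force.
[CuBr6]^4-: Summing ligand charges against the −4 overall charge gives an oxidation state of +2 for copper. Cu sits in group 11, so the d-electron count is 11 − 2 = 9. The t₂g⁶e_g³ configuration has an unevenly filled e_g set; the Jahn–Teller theorem predicts a tetragonal distortion (typically axial elongation) to lift the degeneracy.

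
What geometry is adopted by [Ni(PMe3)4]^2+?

Summing ligand charges against the +2 overall charge gives an oxidation state of +2 for nickel.
Group 10 minus oxidation state 2 gives a d⁸ configuration.
With 4 monodentate ligands the coordination number is 4.
Trimethylphosphine is a strong-field ligand (high in the spectrochemical series).
A 3d d⁸ ion with strong-field ligands gains enough CFSE to favour square planar over tetrahedral.

square planar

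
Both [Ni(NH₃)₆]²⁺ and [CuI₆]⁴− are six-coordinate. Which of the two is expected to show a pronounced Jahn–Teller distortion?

[Ni(NH₃)₆]²⁺: Ammonia is neutral; balancing the +2 overall charge requires Ni(II). Group 10 minus oxidation state 2 gives a d⁸ configuration. The d⁸ configuration leaves the e_g set evenly filled (or empty) — no strong Jahn–Teller driving force.
[CuI₆]⁴−: Each iodide is −1; balancing the −4 overall charge requires Cu(II). Cu sits in group 11, so the d-electron count is 11 − 2 = 9. The t₂g⁶e_g³ configuration has an unevenly filled e_g set; the Jahn–Teller theorem predicts a tetragonal distortion (typically axial elongation) to lift the degeneracy.

[CuI₆]⁴−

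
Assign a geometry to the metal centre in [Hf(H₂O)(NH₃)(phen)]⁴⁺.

Ligand charges: water is neutral; ammonia is neutral; 1,10-phenanthroline is neutral. With an overall charge of +4 the hafnium centre must be in the +4 oxidation state.
Hafnium is a group-4 element; Hf(IV) is therefore d⁰.
Counting donor atoms: 1×water (monodentate) → 1 donor; 1×ammonia (monodentate) → 1 donor; 1×1,10-phenanthroline (bidentate) → 2 donors. Coordination number = 4.
A d⁰ ion has no crystal-field stabilisation preference between square planar and tetrahedral, so four ligands adopt the sterically favoured tetrahedral geometry.

tetrahedral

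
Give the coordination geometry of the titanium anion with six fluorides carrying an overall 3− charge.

Summing ligand charges against the −3 overall charge gives an oxidation state of +3 for titanium.
Ti sits in group 4, so the d-electron count is 4 − 3 = 1.
With 6 monodentate ligands the coordination number is 6.
Six donors around a single metal centre give an octahedral coordination sphere.

octahedral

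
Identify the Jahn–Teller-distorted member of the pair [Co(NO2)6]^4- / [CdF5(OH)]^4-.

[Co(NO2)6]^4-: Summing ligand charges against the −4 overall charge gives an oxidation state of +2 for cobalt. Group 9 minus oxidation state 2 gives a d⁷ configuration. Nitro (N-bound nitrite) is a strong-field ligand (high in the spectrochemical series) for a first-row metal, so the complex is low-spin. The t₂g⁶e_g¹ (low-spin) configuration has an unevenly filled e_g set; the Jahn–Teller theorem predicts a tetragonal distortion (typically axial elongation) to lift the degeneracy.
[CdF5(OH)]^4-: Summing ligand charges against the −4 overall charge gives an oxidation state of +2 for cadmium. Cd sits in group 12, so the d-electron count is 12 − 2 = 10. The d¹⁰ configuration leaves the e_g set evenly filled (or empty) — no strong Jahn–Teller driving force.

[Co(NO2)6]^4-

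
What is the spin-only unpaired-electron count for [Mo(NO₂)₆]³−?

Summing ligand charges against the −3 overall charge gives an oxidation state of +3 for molybdenum.
Mo sits in group 6, so the d-electron count is 6 − 3 = 3.
In an octahedral field the d³ configuration is t₂g³e_g⁰ (only one arrangement possible), giving 3 unpaired electrons.

3 unpaired electrons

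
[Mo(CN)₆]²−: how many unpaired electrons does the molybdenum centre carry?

2 unpaired electrons

Summing ligand charges against the −2 overall charge gives an oxidation state of +4 for molybdenum.
Group 6 minus oxidation state 4 gives a d² configuration.
In an octahedral field the d² configuration is t₂g²e_g⁰ (only one arrangement possible), giving 2 unpaired electrons.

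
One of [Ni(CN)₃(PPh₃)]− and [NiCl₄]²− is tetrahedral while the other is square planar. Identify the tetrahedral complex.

[NiCl₄]²−

For [Ni(CN)₃(PPh₃)]−: Ligand charges: each cyanide is −1; triphenylphosphine is neutral. With an overall charge of −1 the nickel centre must be in the +2 oxidation state. Group 10 minus oxidation state 2 gives a d⁸ configuration. Cyanide and triphenylphosphine are strong-field ligands (high in the spectrochemical series). A 3d d⁸ ion with strong-field ligands gains enough CFSE to favour square planar over tetrahedral. → square planar.
For [NiCl₄]²−: Ligand charges: each chloride is −1. With an overall charge of −2 the nickel centre must be in the +2 oxidation state. Group 10 minus oxidation state 2 gives a d⁸ configuration. Chloride is a weak-field ligand. With weak-field ligands the CFSE gain from square planar is small, so a 3d d⁸ ion takes the sterically preferred tetrahedral geometry. → tetrahedral.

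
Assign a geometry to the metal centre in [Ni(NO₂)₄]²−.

Each nitro (N-bound nitrite) is −1; balancing the −2 overall charge requires Ni(II).
Ni sits in group 10, so the d-electron count is 10 − 2 = 8.
With 4 monodentate ligands the coordination number is 4.
Nitro (N-bound nitrite) is a strong-field ligand (high in the spectrochemical series).
A 3d d⁸ ion with strong-field ligands gains enough CFSE to favour square planar over tetrahedral.

square planar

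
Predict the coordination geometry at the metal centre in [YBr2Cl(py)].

tetrahedral

Summing ligand charges against the 0 overall charge gives an oxidation state of +3 for yttrium.
Y sits in group 3, so the d-electron count is 3 − 3 = 0.
Coordination number: 4.
A d⁰ ion has no crystal-field stabilisation preference between square planar and tetrahedral, so four ligands adopt the sterically favoured tetrahedral geometry.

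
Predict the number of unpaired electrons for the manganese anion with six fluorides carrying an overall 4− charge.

Ligand charges: each fluoride is −1. With an overall charge of −4 the manganese centre must be in the +2 oxidation state.
Manganese is a group-7 element; Mn(II) is therefore d⁵.
The spin state decides the count: Fluoride is a weak-field ligand for a first-row metal, so the complex is high-spin.
An octahedral high-spin d⁵ ion is t₂g³e_g², giving 5 unpaired electrons.

5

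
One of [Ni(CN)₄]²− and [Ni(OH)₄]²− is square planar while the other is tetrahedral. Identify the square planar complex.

For [Ni(CN)₄]²−: Summing ligand charges against the −2 overall charge gives an oxidation state of +2 for nickel. Group 10 minus oxidation state 2 gives a d⁸ configuration. Cyanide is a strong-field ligand (high in the spectrochemical series). A 3d d⁸ ion with strong-field ligands gains enough CFSE to favour square planar over tetrahedral. → square planar.
For [Ni(OH)₄]²−: Summing ligand charges against the −2 overall charge gives an oxidation state of +2 for nickel. Nickel is a group-10 element; Ni(II) is therefore d⁸. Hydroxide is a weak-field ligand. With weak-field ligands the CFSE gain from square planar is small, so a 3d d⁸ ion takes the sterically preferred tetrahedral geometry. → tetrahedral.

[Ni(CN)₄]²−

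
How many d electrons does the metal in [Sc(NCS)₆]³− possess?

d⁰

Each isothiocyanate is −1; balancing the −3 overall charge requires Sc(III).
Sc sits in group 3, so the d-electron count is 3 − 3 = 0.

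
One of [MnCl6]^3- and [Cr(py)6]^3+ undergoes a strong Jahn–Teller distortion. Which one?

[MnCl6]^3-: Each chloride is −1; balancing the −3 overall charge requires Mn(III). Group 7 minus oxidation state 3 gives a d⁴ configuration. Chloride is a weak-field ligand for a first-row metal, so the complex is high-spin. The t₂g³e_g¹ (high-spin) configuration has an unevenly filled e_g set; the Jahn–Teller theorem predicts a tetragonal distortion (typically axial elongation) to lift the degeneracy.
[Cr(py)6]^3+: Ligand charges: pyridine is neutral. With an overall charge of +3 the chromium centre must be in the +3 oxidation state. Group 6 minus oxidation state 3 gives a d³ configuration. The d³ configuration leaves the e_g set evenly filled (or empty) — no strong Jahn–Teller driving force.

[MnCl6]^3-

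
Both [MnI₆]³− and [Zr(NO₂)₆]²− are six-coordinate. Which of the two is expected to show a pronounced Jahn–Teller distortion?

[MnI₆]³−

[MnI₆]³−: Each iodide is −1; balancing the −3 overall charge requires Mn(III). Group 7 minus oxidation state 3 gives a d⁴ configuration. Iodide is a weak-field ligand for a first-row metal, so the complex is high-spin. The t₂g³e_g¹ (high-spin) configuration has an unevenly filled e_g set; the Jahn–Teller theorem predicts a tetragonal distortion (typically axial elongation) to lift the degeneracy.
[Zr(NO₂)₆]²−: Ligand charges: each nitro (N-bound nitrite) is −1. With an overall charge of −2 the zirconium centre must be in the +4 oxidation state. Zr sits in group 4, so the d-electron count is 4 − 4 = 0. The d⁰ configuration leaves the e_g set evenly filled (or empty) — no strong Jahn–Teller driving force.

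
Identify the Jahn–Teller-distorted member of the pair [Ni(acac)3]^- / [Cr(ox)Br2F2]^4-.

[Cr(ox)Br2F2]^4-

[Ni(acac)3]^-: Summing ligand charges against the −1 overall charge gives an oxidation state of +2 for nickel. Nickel is a group-10 element; Ni(II) is therefore d⁸. The d⁸ configuration leaves the e_g set evenly filled (or empty) — no strong Jahn–Teller driving force.
[Cr(ox)Br2F2]^4-: Ligand charges: each oxalate is −2; each bromide is −1; each fluoride is −1. With an overall charge of −4 the chromium centre must be in the +2 oxidation state. Group 6 minus oxidation state 2 gives a d⁴ configuration. Bromide, fluoride, and oxalate are weak-field ligands for a first-row metal, so the complex is high-spin. The t₂g³e_g¹ (high-spin) configuration has an unevenly filled e_g set; the Jahn–Teller theorem predicts a tetragonal distortion (typically axial elongation) to lift the degeneracy.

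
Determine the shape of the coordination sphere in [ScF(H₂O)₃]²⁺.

tetrahedral

Each fluoride is −1; water is neutral; balancing the +2 overall charge requires Sc(III).
Sc sits in group 3, so the d-electron count is 3 − 3 = 0.
With 4 monodentate ligands the coordination number is 4.
A d⁰ ion has no crystal-field stabilisation preference between square planar and tetrahedral, so four ligands adopt the sterically favoured tetrahedral geometry.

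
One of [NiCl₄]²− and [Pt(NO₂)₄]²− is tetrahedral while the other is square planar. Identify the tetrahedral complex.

For [NiCl₄]²−: Ligand charges: each chloride is −1. With an overall charge of −2 the nickel centre must be in the +2 oxidation state. Group 10 minus oxidation state 2 gives a d⁸ configuration. Chloride is a weak-field ligand. With weak-field ligands the CFSE gain from square planar is small, so a 3d d⁸ ion takes the sterically preferred tetrahedral geometry. → tetrahedral.
For [Pt(NO₂)₄]²−: Summing ligand charges against the −2 overall charge gives an oxidation state of +2 for platinum. Platinum is a group-10 element; Pt(II) is therefore d⁸. A 5d d⁸ ion has a large crystal-field splitting; square planar leaves the high-energy d_{x²−y²} orbital empty and maximises CFSE. → square planar.

[NiCl₄]²−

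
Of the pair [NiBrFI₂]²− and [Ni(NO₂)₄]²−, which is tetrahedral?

For [NiBrFI₂]²−: Each bromide is −1; each fluoride is −1; each iodide is −1; balancing the −2 overall charge requires Ni(II). Ni sits in group 10, so the d-electron count is 10 − 2 = 8. Bromide, fluoride, and iodide are weak-field ligands. With weak-field ligands the CFSE gain from square planar is small, so a 3d d⁸ ion takes the sterically preferred tetrahedral geometry. → tetrahedral.
For [Ni(NO₂)₄]²−: Summing ligand charges against the −2 overall charge gives an oxidation state of +2 for nickel. Ni sits in group 10, so the d-electron count is 10 − 2 = 8. Nitro (N-bound nitrite) is a strong-field ligand (high in the spectrochemical series). A 3d d⁸ ion with strong-field ligands gains enough CFSE to favour square planar over tetrahedral. → square planar.

[NiBrFI₂]²−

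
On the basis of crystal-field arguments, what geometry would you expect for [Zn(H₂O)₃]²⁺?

trigonal planar

Water is neutral; balancing the +2 overall charge requires Zn(II).
Group 12 minus oxidation state 2 gives a d¹⁰ configuration.
With 3 monodentate ligands the coordination number is 3.
Three ligands around a d¹⁰ centre minimise repulsion in a trigonal-planar arrangement.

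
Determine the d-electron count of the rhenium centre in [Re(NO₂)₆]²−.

Ligand charges: each nitro (N-bound nitrite) is −1. With an overall charge of −2 the rhenium centre must be in the +4 oxidation state.
Group 7 minus oxidation state 4 gives a d³ configuration.

d³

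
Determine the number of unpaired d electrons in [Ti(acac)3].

Each acetylacetonate is −1; balancing the 0 overall charge requires Ti(III).
Group 4 minus oxidation state 3 gives a d¹ configuration.
Counting donor atoms: 3×acetylacetonate (bidentate) → 6 donors. Coordination number = 6.
In an octahedral field the d¹ configuration is t₂g¹e_g⁰ (only one arrangement possible), giving 1 unpaired electron.

1 unpaired electron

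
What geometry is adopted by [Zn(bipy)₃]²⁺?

octahedral

Summing ligand charges against the +2 overall charge gives an oxidation state of +2 for zinc.
Zinc is a group-12 element; Zn(II) is therefore d¹⁰.
Counting donor atoms: 3×2,2′-bipyridine (bidentate) → 6 donors. Coordination number = 6.
Six donors around a single metal centre give an octahedral coordination sphere.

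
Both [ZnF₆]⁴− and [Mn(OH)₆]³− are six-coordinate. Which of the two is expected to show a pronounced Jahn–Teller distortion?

[ZnF₆]⁴−: Ligand charges: each fluoride is −1. With an overall charge of −4 the zinc centre must be in the +2 oxidation state. Zn sits in group 12, so the d-electron count is 12 − 2 = 10. The d¹⁰ configuration leaves the e_g set evenly filled (or empty) — no strong Jahn–Teller driving force.
[Mn(OH)₆]³−: Summing ligand charges against the −3 overall charge gives an oxidation state of +3 for manganese. Manganese is a group-7 element; Mn(III) is therefore d⁴. Hydroxide is a weak-field ligand for a first-row metal, so the complex is high-spin. The t₂g³e_g¹ (high-spin) configuration has an unevenly filled e_g set; the Jahn–Teller theorem predicts a tetragonal distortion (typically axial elongation) to lift the degeneracy.

[Mn(OH)₆]³−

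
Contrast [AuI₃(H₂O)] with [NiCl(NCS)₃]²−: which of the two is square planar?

For [AuI₃(H₂O)]: Summing ligand charges against the 0 overall charge gives an oxidation state of +3 for gold. Au sits in group 11, so the d-electron count is 11 − 3 = 8. A 5d d⁸ ion has a large crystal-field splitting; square planar leaves the high-energy d_{x²−y²} orbital empty and maximises CFSE. → square planar.
For [NiCl(NCS)₃]²−: Each chloride is −1; each isothiocyanate is −1; balancing the −2 overall charge requires Ni(II). Group 10 minus oxidation state 2 gives a d⁸ configuration. Chloride and isothiocyanate are weak-field ligands. With weak-field ligands the CFSE gain from square planar is small, so a 3d d⁸ ion takes the sterically preferred tetrahedral geometry. → tetrahedral.

[AuI₃(H₂O)]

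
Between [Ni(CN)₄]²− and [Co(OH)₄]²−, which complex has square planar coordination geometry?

For [Ni(CN)₄]²−: Each cyanide is −1; balancing the −2 overall charge requires Ni(II). Ni sits in group 10, so the d-electron count is 10 − 2 = 8. Cyanide is a strong-field ligand (high in the spectrochemical series). A 3d d⁸ ion with strong-field ligands gains enough CFSE to favour square planar over tetrahedral. → square planar.
For [Co(OH)₄]²−: Ligand charges: each hydroxide is −1. With an overall charge of −2 the cobalt centre must be in the +2 oxidation state. Co sits in group 9, so the d-electron count is 9 − 2 = 7. For a high-spin 3d d⁷ ion with weak-field ligands the small Δₜ gives little square-planar CFSE advantage, so four ligands adopt the sterically favoured tetrahedral geometry. → tetrahedral.

[Ni(CN)₄]²−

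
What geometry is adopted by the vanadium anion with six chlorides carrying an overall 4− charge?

octahedral

Each chloride is −1; balancing the −4 overall charge requires V(II).
Group 5 minus oxidation state 2 gives a d³ configuration.
With 6 monodentate ligands the coordination number is 6.
Six donors around a single metal centre give an octahedral coordination sphere.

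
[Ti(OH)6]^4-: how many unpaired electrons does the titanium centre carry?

Summing ligand charges against the −4 overall charge gives an oxidation state of +2 for titanium.
Titanium is a group-4 element; Ti(II) is therefore d².
In an octahedral field the d² configuration is t₂g²e_g⁰ (only one arrangement possible), giving 2 unpaired electrons.

2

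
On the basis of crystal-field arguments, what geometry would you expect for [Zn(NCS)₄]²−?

Ligand charges: each isothiocyanate is −1. With an overall charge of −2 the zinc centre must be in the +2 oxidation state.
Group 12 minus oxidation state 2 gives a d¹⁰ configuration.
Coordination number: 4.
A d¹⁰ ion has no crystal-field stabilisation preference between square planar and tetrahedral, so four ligands adopt the sterically favoured tetrahedral geometry.

tetrahedral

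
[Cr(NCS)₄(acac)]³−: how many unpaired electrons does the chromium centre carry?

Ligand charges: each isothiocyanate is −1; each acetylacetonate is −1. With an overall charge of −3 the chromium centre must be in the +2 oxidation state.
Cr sits in group 6, so the d-electron count is 6 − 2 = 4.
Counting donor atoms: 4×isothiocyanate (monodentate) → 4 donors; 1×acetylacetonate (bidentate) → 2 donors. Coordination number = 6.
The spin state decides the count: Acetylacetonate and isothiocyanate are weak-field ligands for a first-row metal, so the complex is high-spin.
An octahedral high-spin d⁴ ion is t₂g³e_g¹, giving 4 unpaired electrons.

4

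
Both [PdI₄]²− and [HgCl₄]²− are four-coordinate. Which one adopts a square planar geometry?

For [PdI₄]²−: Each iodide is −1; balancing the −2 overall charge requires Pd(II). Group 10 minus oxidation state 2 gives a d⁸ configuration. A 4d d⁸ ion has a large crystal-field splitting; square planar leaves the high-energy d_{x²−y²} orbital empty and maximises CFSE. → square planar.
For [HgCl₄]²−: Ligand charges: each chloride is −1. With an overall charge of −2 the mercury centre must be in the +2 oxidation state. Mercury is a group-12 element; Hg(II) is therefore d¹⁰. A d¹⁰ ion has no crystal-field stabilisation preference between square planar and tetrahedral, so four ligands adopt the sterically favoured tetrahedral geometry. → tetrahedral.

[PdI₄]²−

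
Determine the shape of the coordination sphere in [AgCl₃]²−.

trigonal planar

Each chloride is −1; balancing the −2 overall charge requires Ag(I).
Ag sits in group 11, so the d-electron count is 11 − 1 = 10.
Coordination number: 3.
Three ligands around a d¹⁰ centre minimise repulsion in a trigonal-planar arrangement.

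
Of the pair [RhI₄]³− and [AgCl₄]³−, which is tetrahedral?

[AgCl₄]³−

For [RhI₄]³−: Ligand charges: each iodide is −1. With an overall charge of −3 the rhodium centre must be in the +1 oxidation state. Group 9 minus oxidation state 1 gives a d⁸ configuration. A 4d d⁸ ion has a large crystal-field splitting; square planar leaves the high-energy d_{x²−y²} orbital empty and maximises CFSE. → square planar.
For [AgCl₄]³−: Each chloride is −1; balancing the −3 overall charge requires Ag(I). Group 11 minus oxidation state 1 gives a d¹⁰ configuration. A d¹⁰ ion has no crystal-field stabilisation preference between square planar and tetrahedral, so four ligands adopt the sterically favoured tetrahedral geometry. → tetrahedral.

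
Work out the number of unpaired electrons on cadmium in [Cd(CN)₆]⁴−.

0

Summing ligand charges against the −4 overall charge gives an oxidation state of +2 for cadmium.
Cd sits in group 12, so the d-electron count is 12 − 2 = 10.
In an octahedral field the d¹⁰ configuration is t₂g⁶e_g⁴, giving 0 unpaired electrons.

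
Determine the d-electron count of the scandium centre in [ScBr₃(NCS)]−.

d⁰

Ligand charges: each bromide is −1; each isothiocyanate is −1. With an overall charge of −1 the scandium centre must be in the +3 oxidation state.
Group 3 minus oxidation state 3 gives a d⁰ configuration.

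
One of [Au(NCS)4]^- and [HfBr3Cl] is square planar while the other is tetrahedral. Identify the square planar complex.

For [Au(NCS)4]^-: Each isothiocyanate is −1; balancing the −1 overall charge requires Au(III). Group 11 minus oxidation state 3 gives a d⁸ configuration. A 5d d⁸ ion has a large crystal-field splitting; square planar leaves the high-energy d_{x²−y²} orbital empty and maximises CFSE. → square planar.
For [HfBr3Cl]: Summing ligand charges against the 0 overall charge gives an oxidation state of +4 for hafnium. Group 4 minus oxidation state 4 gives a d⁰ configuration. A d⁰ ion has no crystal-field stabilisation preference between square planar and tetrahedral, so four ligands adopt the sterically favoured tetrahedral geometry. → tetrahedral.

[Au(NCS)4]^-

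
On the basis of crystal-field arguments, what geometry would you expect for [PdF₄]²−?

Each fluoride is −1; balancing the −2 overall charge requires Pd(II).
Pd sits in group 10, so the d-electron count is 10 − 2 = 8.
With 4 monodentate ligands the coordination number is 4.
A 4d d⁸ ion has a large crystal-field splitting; square planar leaves the high-energy d_{x²−y²} orbital empty and maximises CFSE.

square planar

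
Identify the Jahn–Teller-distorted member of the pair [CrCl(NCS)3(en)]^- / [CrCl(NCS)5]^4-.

[CrCl(NCS)5]^4-

[CrCl(NCS)3(en)]^-: Each chloride is −1; each isothiocyanate is −1; ethylenediamine is neutral; balancing the −1 overall charge requires Cr(III). Group 6 minus oxidation state 3 gives a d³ configuration. The d³ configuration leaves the e_g set evenly filled (or empty) — no strong Jahn–Teller driving force.
[CrCl(NCS)5]^4-: Summing ligand charges against the −4 overall charge gives an oxidation state of +2 for chromium. Group 6 minus oxidation state 2 gives a d⁴ configuration. Chloride and isothiocyanate are weak-field ligands for a first-row metal, so the complex is high-spin. The t₂g³e_g¹ (high-spin) configuration has an unevenly filled e_g set; the Jahn–Teller theorem predicts a tetragonal distortion (typically axial elongation) to lift the degeneracy.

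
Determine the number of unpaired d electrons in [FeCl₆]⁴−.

Summing ligand charges against the −4 overall charge gives an oxidation state of +2 for iron.
Fe sits in group 8, so the d-electron count is 8 − 2 = 6.
The spin state decides the count: Chloride is a weak-field ligand for a first-row metal, so the complex is high-spin.
An octahedral high-spin d⁶ ion is t₂g⁴e_g², giving 4 unpaired electrons.

4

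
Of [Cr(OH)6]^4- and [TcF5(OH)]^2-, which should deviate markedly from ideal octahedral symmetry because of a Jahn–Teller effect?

[Cr(OH)6]^4-

[Cr(OH)6]^4-: Each hydroxide is −1; balancing the −4 overall charge requires Cr(II). Cr sits in group 6, so the d-electron count is 6 − 2 = 4. Hydroxide is a weak-field ligand for a first-row metal, so the complex is high-spin. The t₂g³e_g¹ (high-spin) configuration has an unevenly filled e_g set; the Jahn–Teller theorem predicts a tetragonal distortion (typically axial elongation) to lift the degeneracy.
[TcF5(OH)]^2-: Summing ligand charges against the −2 overall charge gives an oxidation state of +4 for technetium. Group 7 minus oxidation state 4 gives a d³ configuration. The d³ configuration leaves the e_g set evenly filled (or empty) — no strong Jahn–Teller driving force.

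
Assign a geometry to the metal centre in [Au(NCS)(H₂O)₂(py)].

tetrahedral

Summing ligand charges against the 0 overall charge gives an oxidation state of +1 for gold.
Au sits in group 11, so the d-electron count is 11 − 1 = 10.
With 4 monodentate ligands the coordination number is 4.
A d¹⁰ ion has no crystal-field stabilisation preference between square planar and tetrahedral, so four ligands adopt the sterically favoured tetrahedral geometry.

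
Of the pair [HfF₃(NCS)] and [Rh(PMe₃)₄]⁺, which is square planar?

For [HfF₃(NCS)]: Ligand charges: each fluoride is −1; each isothiocyanate is −1. With an overall charge of 0 the hafnium centre must be in the +4 oxidation state. Hafnium is a group-4 element; Hf(IV) is therefore d⁰. A d⁰ ion has no crystal-field stabilisation preference between square planar and tetrahedral, so four ligands adopt the sterically favoured tetrahedral geometry. → tetrahedral.
For [Rh(PMe₃)₄]⁺: Trimethylphosphine is neutral; balancing the +1 overall charge requires Rh(I). Rh sits in group 9, so the d-electron count is 9 − 1 = 8. A 4d d⁸ ion has a large crystal-field splitting; square planar leaves the high-energy d_{x²−y²} orbital empty and maximises CFSE. → square planar.

[Rh(PMe₃)₄]⁺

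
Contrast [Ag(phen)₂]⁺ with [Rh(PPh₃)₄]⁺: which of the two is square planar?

[Rh(PPh₃)₄]⁺

For [Ag(phen)₂]⁺: Summing ligand charges against the +1 overall charge gives an oxidation state of +1 for silver. Ag sits in group 11, so the d-electron count is 11 − 1 = 10. A d¹⁰ ion has no crystal-field stabilisation preference between square planar and tetrahedral, so four ligands adopt the sterically favoured tetrahedral geometry. → tetrahedral.
For [Rh(PPh₃)₄]⁺: Triphenylphosphine is neutral; balancing the +1 overall charge requires Rh(I). Rhodium is a group-9 element; Rh(I) is therefore d⁸. A 4d d⁸ ion has a large crystal-field splitting; square planar leaves the high-energy d_{x²−y²} orbital empty and maximises CFSE. → square planar.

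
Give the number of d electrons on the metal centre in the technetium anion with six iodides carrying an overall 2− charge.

d3

Each iodide is −1; balancing the −2 overall charge requires Tc(IV).
Technetium is a group-7 element; Tc(IV) is therefore d³.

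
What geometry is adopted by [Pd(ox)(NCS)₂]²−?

Summing ligand charges against the −2 overall charge gives an oxidation state of +2 for palladium.
Palladium is a group-10 element; Pd(II) is therefore d⁸.
Counting donor atoms: 1×oxalate (bidentate) → 2 donors; 2×isothiocyanate (monodentate) → 2 donors. Coordination number = 4.
A 4d d⁸ ion has a large crystal-field splitting; square planar leaves the high-energy d_{x²−y²} orbital empty and maximises CFSE.

square planar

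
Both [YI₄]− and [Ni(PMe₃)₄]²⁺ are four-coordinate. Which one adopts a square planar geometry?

For [YI₄]−: Each iodide is −1; balancing the −1 overall charge requires Y(III). Group 3 minus oxidation state 3 gives a d⁰ configuration. A d⁰ ion has no crystal-field stabilisation preference between square planar and tetrahedral, so four ligands adopt the sterically favoured tetrahedral geometry. → tetrahedral.
For [Ni(PMe₃)₄]²⁺: Summing ligand charges against the +2 overall charge gives an oxidation state of +2 for nickel. Group 10 minus oxidation state 2 gives a d⁸ configuration. Trimethylphosphine is a strong-field ligand (high in the spectrochemical series). A 3d d⁸ ion with strong-field ligands gains enough CFSE to favour square planar over tetrahedral. → square planar.

[Ni(PMe₃)₄]²⁺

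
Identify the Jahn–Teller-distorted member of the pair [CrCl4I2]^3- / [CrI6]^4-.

[CrCl4I2]^3-: Summing ligand charges against the −3 overall charge gives an oxidation state of +3 for chromium. Cr sits in group 6, so the d-electron count is 6 − 3 = 3. The d³ configuration leaves the e_g set evenly filled (or empty) — no strong Jahn–Teller driving force.
[CrI6]^4-: Summing ligand charges against the −4 overall charge gives an oxidation state of +2 for chromium. Chromium is a group-6 element; Cr(II) is therefore d⁴. Iodide is a weak-field ligand for a first-row metal, so the complex is high-spin. The t₂g³e_g¹ (high-spin) configuration has an unevenly filled e_g set; the Jahn–Teller theorem predicts a tetragonal distortion (typically axial elongation) to lift the degeneracy.

[CrI6]^4-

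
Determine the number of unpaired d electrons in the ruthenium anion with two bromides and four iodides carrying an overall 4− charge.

0 unpaired electrons

Each bromide is −1; each iodide is −1; balancing the −4 overall charge requires Ru(II).
Ru sits in group 8, so the d-electron count is 8 − 2 = 6.
The spin state decides the count: a 4d ion has a large Δₒ and is invariably low-spin.
An octahedral low-spin d⁶ ion is t₂g⁶e_g⁰, giving 0 unpaired electrons.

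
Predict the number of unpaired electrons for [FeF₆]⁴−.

4

Summing ligand charges against the −4 overall charge gives an oxidation state of +2 for iron.
Iron is a group-8 element; Fe(II) is therefore d⁶.
The spin state decides the count: Fluoride is a weak-field ligand for a first-row metal, so the complex is high-spin.
An octahedral high-spin d⁶ ion is t₂g⁴e_g², giving 4 unpaired electrons.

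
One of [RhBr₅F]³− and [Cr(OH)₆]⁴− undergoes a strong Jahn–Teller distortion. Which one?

[RhBr₅F]³−: Ligand charges: each bromide is −1; each fluoride is −1. With an overall charge of −3 the rhodium centre must be in the +3 oxidation state. Rh sits in group 9, so the d-electron count is 9 − 3 = 6. A 4d ion has a large Δₒ and is invariably low-spin. The d⁶ configuration leaves the e_g set evenly filled (or empty) — no strong Jahn–Teller driving force.
[Cr(OH)₆]⁴−: Summing ligand charges against the −4 overall charge gives an oxidation state of +2 for chromium. Cr sits in group 6, so the d-electron count is 6 − 2 = 4. Hydroxide is a weak-field ligand for a first-row metal, so the complex is high-spin. The t₂g³e_g¹ (high-spin) configuration has an unevenly filled e_g set; the Jahn–Teller theorem predicts a tetragonal distortion (typically axial elongation) to lift the degeneracy.

[Cr(OH)₆]⁴−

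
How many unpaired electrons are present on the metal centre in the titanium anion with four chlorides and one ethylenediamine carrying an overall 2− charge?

Ligand charges: each chloride is −1; ethylenediamine is neutral. With an overall charge of −2 the titanium centre must be in the +2 oxidation state.
Titanium is a group-4 element; Ti(II) is therefore d².
Counting donor atoms: 4×chloride (monodentate) → 4 donors; 1×ethylenediamine (bidentate) → 2 donors. Coordination number = 6.
In an octahedral field the d² configuration is t₂g²e_g⁰ (only one arrangement possible), giving 2 unpaired electrons.

2 unpaired electrons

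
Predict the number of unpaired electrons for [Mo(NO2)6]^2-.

2

Each nitro (N-bound nitrite) is −1; balancing the −2 overall charge requires Mo(IV).
Mo sits in group 6, so the d-electron count is 6 − 4 = 2.
In an octahedral field the d² configuration is t₂g²e_g⁰ (only one arrangement possible), giving 2 unpaired electrons.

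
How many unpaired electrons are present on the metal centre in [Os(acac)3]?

1

Each acetylacetonate is −1; balancing the 0 overall charge requires Os(III).
Group 8 minus oxidation state 3 gives a d⁵ configuration.
Counting donor atoms: 3×acetylacetonate (bidentate) → 6 donors. Coordination number = 6.
The spin state decides the count: a 5d ion has a large Δₒ and is invariably low-spin.
An octahedral low-spin d⁵ ion is t₂g⁵e_g⁰, giving 1 unpaired electron.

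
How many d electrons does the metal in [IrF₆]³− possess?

Ligand charges: each fluoride is −1. With an overall charge of −3 the iridium centre must be in the +3 oxidation state.
Ir sits in group 9, so the d-electron count is 9 − 3 = 6.

d⁶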